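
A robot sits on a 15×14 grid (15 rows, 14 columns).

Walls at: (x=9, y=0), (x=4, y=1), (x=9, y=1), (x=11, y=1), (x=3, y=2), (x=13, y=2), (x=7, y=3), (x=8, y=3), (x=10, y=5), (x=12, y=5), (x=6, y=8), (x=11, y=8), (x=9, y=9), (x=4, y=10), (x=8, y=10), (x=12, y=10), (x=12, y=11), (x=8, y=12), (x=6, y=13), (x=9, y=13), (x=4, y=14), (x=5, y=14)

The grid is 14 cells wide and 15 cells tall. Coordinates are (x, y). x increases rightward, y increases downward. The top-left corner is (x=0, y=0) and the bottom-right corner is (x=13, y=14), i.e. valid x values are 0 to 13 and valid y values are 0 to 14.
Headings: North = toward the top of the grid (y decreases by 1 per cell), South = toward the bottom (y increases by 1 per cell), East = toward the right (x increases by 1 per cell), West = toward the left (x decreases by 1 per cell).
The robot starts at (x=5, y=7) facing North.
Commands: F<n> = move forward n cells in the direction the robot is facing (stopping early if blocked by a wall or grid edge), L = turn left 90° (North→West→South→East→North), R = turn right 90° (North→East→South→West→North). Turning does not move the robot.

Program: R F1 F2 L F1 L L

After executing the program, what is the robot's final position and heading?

Start: (x=5, y=7), facing North
  R: turn right, now facing East
  F1: move forward 1, now at (x=6, y=7)
  F2: move forward 2, now at (x=8, y=7)
  L: turn left, now facing North
  F1: move forward 1, now at (x=8, y=6)
  L: turn left, now facing West
  L: turn left, now facing South
Final: (x=8, y=6), facing South

Answer: Final position: (x=8, y=6), facing South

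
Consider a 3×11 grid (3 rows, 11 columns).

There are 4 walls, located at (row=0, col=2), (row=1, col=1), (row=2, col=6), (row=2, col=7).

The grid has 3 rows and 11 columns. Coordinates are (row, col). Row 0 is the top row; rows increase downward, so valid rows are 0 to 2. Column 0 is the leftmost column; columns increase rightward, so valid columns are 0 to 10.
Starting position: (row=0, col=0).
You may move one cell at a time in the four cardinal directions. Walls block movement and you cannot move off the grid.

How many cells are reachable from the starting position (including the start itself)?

BFS flood-fill from (row=0, col=0):
  Distance 0: (row=0, col=0)
  Distance 1: (row=0, col=1), (row=1, col=0)
  Distance 2: (row=2, col=0)
  Distance 3: (row=2, col=1)
  Distance 4: (row=2, col=2)
  Distance 5: (row=1, col=2), (row=2, col=3)
  Distance 6: (row=1, col=3), (row=2, col=4)
  Distance 7: (row=0, col=3), (row=1, col=4), (row=2, col=5)
  Distance 8: (row=0, col=4), (row=1, col=5)
  Distance 9: (row=0, col=5), (row=1, col=6)
  Distance 10: (row=0, col=6), (row=1, col=7)
  Distance 11: (row=0, col=7), (row=1, col=8)
  Distance 12: (row=0, col=8), (row=1, col=9), (row=2, col=8)
  Distance 13: (row=0, col=9), (row=1, col=10), (row=2, col=9)
  Distance 14: (row=0, col=10), (row=2, col=10)
Total reachable: 29 (grid has 29 open cells total)

Answer: Reachable cells: 29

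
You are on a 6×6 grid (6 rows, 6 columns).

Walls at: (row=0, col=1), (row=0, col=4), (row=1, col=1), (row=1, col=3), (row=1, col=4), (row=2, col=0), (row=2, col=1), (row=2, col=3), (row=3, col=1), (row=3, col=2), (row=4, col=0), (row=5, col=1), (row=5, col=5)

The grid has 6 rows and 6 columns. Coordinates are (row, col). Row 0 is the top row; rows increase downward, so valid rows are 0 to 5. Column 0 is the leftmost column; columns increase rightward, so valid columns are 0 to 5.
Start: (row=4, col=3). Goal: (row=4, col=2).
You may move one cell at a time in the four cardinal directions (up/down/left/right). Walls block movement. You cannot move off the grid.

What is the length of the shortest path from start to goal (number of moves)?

Answer: Shortest path length: 1

Derivation:
BFS from (row=4, col=3) until reaching (row=4, col=2):
  Distance 0: (row=4, col=3)
  Distance 1: (row=3, col=3), (row=4, col=2), (row=4, col=4), (row=5, col=3)  <- goal reached here
One shortest path (1 moves): (row=4, col=3) -> (row=4, col=2)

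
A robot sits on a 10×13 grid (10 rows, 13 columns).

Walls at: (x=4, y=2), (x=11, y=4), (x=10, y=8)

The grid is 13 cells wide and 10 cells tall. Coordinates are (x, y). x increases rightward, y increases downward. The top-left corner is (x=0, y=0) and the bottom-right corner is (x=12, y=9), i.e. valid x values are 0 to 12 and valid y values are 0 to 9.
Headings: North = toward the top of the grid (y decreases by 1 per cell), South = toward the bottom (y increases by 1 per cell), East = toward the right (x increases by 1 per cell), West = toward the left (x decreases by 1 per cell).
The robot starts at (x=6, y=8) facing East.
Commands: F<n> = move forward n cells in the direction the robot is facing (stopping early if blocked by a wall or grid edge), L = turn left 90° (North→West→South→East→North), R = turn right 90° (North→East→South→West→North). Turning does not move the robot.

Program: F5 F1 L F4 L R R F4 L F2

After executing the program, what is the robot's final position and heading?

Start: (x=6, y=8), facing East
  F5: move forward 3/5 (blocked), now at (x=9, y=8)
  F1: move forward 0/1 (blocked), now at (x=9, y=8)
  L: turn left, now facing North
  F4: move forward 4, now at (x=9, y=4)
  L: turn left, now facing West
  R: turn right, now facing North
  R: turn right, now facing East
  F4: move forward 1/4 (blocked), now at (x=10, y=4)
  L: turn left, now facing North
  F2: move forward 2, now at (x=10, y=2)
Final: (x=10, y=2), facing North

Answer: Final position: (x=10, y=2), facing North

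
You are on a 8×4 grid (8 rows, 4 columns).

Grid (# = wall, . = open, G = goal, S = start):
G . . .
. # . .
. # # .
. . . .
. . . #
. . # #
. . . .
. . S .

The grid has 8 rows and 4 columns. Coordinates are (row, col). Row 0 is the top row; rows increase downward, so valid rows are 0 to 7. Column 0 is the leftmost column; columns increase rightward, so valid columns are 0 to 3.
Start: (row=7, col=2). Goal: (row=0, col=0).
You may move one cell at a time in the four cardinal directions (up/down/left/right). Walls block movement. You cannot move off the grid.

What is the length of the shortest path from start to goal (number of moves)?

Answer: Shortest path length: 9

Derivation:
BFS from (row=7, col=2) until reaching (row=0, col=0):
  Distance 0: (row=7, col=2)
  Distance 1: (row=6, col=2), (row=7, col=1), (row=7, col=3)
  Distance 2: (row=6, col=1), (row=6, col=3), (row=7, col=0)
  Distance 3: (row=5, col=1), (row=6, col=0)
  Distance 4: (row=4, col=1), (row=5, col=0)
  Distance 5: (row=3, col=1), (row=4, col=0), (row=4, col=2)
  Distance 6: (row=3, col=0), (row=3, col=2)
  Distance 7: (row=2, col=0), (row=3, col=3)
  Distance 8: (row=1, col=0), (row=2, col=3)
  Distance 9: (row=0, col=0), (row=1, col=3)  <- goal reached here
One shortest path (9 moves): (row=7, col=2) -> (row=7, col=1) -> (row=7, col=0) -> (row=6, col=0) -> (row=5, col=0) -> (row=4, col=0) -> (row=3, col=0) -> (row=2, col=0) -> (row=1, col=0) -> (row=0, col=0)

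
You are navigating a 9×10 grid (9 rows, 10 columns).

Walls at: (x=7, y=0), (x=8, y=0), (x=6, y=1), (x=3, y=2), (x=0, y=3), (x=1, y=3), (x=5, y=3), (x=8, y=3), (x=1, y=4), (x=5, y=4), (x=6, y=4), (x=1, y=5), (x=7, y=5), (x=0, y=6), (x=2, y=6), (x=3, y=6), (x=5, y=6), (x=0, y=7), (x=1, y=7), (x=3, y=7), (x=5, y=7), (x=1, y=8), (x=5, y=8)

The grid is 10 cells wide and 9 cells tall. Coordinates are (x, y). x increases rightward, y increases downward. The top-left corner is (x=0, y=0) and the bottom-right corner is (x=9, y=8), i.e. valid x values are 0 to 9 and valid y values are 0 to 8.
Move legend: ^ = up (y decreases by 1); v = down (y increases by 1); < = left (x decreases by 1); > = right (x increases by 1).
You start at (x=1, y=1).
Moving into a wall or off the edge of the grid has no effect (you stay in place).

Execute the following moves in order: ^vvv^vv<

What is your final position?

Answer: Final position: (x=0, y=2)

Derivation:
Start: (x=1, y=1)
  ^ (up): (x=1, y=1) -> (x=1, y=0)
  v (down): (x=1, y=0) -> (x=1, y=1)
  v (down): (x=1, y=1) -> (x=1, y=2)
  v (down): blocked, stay at (x=1, y=2)
  ^ (up): (x=1, y=2) -> (x=1, y=1)
  v (down): (x=1, y=1) -> (x=1, y=2)
  v (down): blocked, stay at (x=1, y=2)
  < (left): (x=1, y=2) -> (x=0, y=2)
Final: (x=0, y=2)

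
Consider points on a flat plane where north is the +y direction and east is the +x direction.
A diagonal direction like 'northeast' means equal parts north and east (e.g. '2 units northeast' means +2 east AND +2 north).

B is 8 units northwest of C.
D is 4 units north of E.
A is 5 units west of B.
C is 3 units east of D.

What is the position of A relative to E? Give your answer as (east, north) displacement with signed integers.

Place E at the origin (east=0, north=0).
  D is 4 units north of E: delta (east=+0, north=+4); D at (east=0, north=4).
  C is 3 units east of D: delta (east=+3, north=+0); C at (east=3, north=4).
  B is 8 units northwest of C: delta (east=-8, north=+8); B at (east=-5, north=12).
  A is 5 units west of B: delta (east=-5, north=+0); A at (east=-10, north=12).
Therefore A relative to E: (east=-10, north=12).

Answer: A is at (east=-10, north=12) relative to E.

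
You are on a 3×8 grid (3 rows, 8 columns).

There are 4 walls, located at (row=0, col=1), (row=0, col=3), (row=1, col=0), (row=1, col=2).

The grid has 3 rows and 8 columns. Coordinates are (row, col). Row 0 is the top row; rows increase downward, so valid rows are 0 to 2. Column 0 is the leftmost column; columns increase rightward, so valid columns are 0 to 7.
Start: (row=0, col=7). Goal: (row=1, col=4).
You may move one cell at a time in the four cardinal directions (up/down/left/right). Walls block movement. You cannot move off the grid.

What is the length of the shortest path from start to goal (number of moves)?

Answer: Shortest path length: 4

Derivation:
BFS from (row=0, col=7) until reaching (row=1, col=4):
  Distance 0: (row=0, col=7)
  Distance 1: (row=0, col=6), (row=1, col=7)
  Distance 2: (row=0, col=5), (row=1, col=6), (row=2, col=7)
  Distance 3: (row=0, col=4), (row=1, col=5), (row=2, col=6)
  Distance 4: (row=1, col=4), (row=2, col=5)  <- goal reached here
One shortest path (4 moves): (row=0, col=7) -> (row=0, col=6) -> (row=0, col=5) -> (row=0, col=4) -> (row=1, col=4)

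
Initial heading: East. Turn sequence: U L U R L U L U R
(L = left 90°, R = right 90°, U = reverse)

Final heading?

Start: East
  U (U-turn (180°)) -> West
  L (left (90° counter-clockwise)) -> South
  U (U-turn (180°)) -> North
  R (right (90° clockwise)) -> East
  L (left (90° counter-clockwise)) -> North
  U (U-turn (180°)) -> South
  L (left (90° counter-clockwise)) -> East
  U (U-turn (180°)) -> West
  R (right (90° clockwise)) -> North
Final: North

Answer: Final heading: North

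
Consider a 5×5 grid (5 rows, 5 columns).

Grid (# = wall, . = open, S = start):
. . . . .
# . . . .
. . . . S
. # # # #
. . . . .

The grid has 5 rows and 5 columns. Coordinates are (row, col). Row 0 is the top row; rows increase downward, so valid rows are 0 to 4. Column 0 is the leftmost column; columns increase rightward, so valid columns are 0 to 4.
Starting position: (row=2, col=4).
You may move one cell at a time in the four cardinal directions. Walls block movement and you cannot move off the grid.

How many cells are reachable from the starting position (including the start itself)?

BFS flood-fill from (row=2, col=4):
  Distance 0: (row=2, col=4)
  Distance 1: (row=1, col=4), (row=2, col=3)
  Distance 2: (row=0, col=4), (row=1, col=3), (row=2, col=2)
  Distance 3: (row=0, col=3), (row=1, col=2), (row=2, col=1)
  Distance 4: (row=0, col=2), (row=1, col=1), (row=2, col=0)
  Distance 5: (row=0, col=1), (row=3, col=0)
  Distance 6: (row=0, col=0), (row=4, col=0)
  Distance 7: (row=4, col=1)
  Distance 8: (row=4, col=2)
  Distance 9: (row=4, col=3)
  Distance 10: (row=4, col=4)
Total reachable: 20 (grid has 20 open cells total)

Answer: Reachable cells: 20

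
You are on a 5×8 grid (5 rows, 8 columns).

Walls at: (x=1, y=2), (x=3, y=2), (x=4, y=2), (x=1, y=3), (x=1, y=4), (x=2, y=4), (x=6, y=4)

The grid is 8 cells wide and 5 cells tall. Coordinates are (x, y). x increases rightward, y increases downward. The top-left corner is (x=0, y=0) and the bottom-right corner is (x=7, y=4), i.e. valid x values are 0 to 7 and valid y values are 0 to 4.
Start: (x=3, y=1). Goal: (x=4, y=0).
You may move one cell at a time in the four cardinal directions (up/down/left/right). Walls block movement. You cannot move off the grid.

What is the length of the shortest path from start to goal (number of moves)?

BFS from (x=3, y=1) until reaching (x=4, y=0):
  Distance 0: (x=3, y=1)
  Distance 1: (x=3, y=0), (x=2, y=1), (x=4, y=1)
  Distance 2: (x=2, y=0), (x=4, y=0), (x=1, y=1), (x=5, y=1), (x=2, y=2)  <- goal reached here
One shortest path (2 moves): (x=3, y=1) -> (x=4, y=1) -> (x=4, y=0)

Answer: Shortest path length: 2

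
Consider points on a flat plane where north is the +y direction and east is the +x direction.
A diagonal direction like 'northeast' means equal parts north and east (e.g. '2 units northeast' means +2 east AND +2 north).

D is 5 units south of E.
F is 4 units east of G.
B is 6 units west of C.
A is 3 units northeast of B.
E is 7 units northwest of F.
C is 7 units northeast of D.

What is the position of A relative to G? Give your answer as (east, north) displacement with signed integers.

Answer: A is at (east=1, north=12) relative to G.

Derivation:
Place G at the origin (east=0, north=0).
  F is 4 units east of G: delta (east=+4, north=+0); F at (east=4, north=0).
  E is 7 units northwest of F: delta (east=-7, north=+7); E at (east=-3, north=7).
  D is 5 units south of E: delta (east=+0, north=-5); D at (east=-3, north=2).
  C is 7 units northeast of D: delta (east=+7, north=+7); C at (east=4, north=9).
  B is 6 units west of C: delta (east=-6, north=+0); B at (east=-2, north=9).
  A is 3 units northeast of B: delta (east=+3, north=+3); A at (east=1, north=12).
Therefore A relative to G: (east=1, north=12).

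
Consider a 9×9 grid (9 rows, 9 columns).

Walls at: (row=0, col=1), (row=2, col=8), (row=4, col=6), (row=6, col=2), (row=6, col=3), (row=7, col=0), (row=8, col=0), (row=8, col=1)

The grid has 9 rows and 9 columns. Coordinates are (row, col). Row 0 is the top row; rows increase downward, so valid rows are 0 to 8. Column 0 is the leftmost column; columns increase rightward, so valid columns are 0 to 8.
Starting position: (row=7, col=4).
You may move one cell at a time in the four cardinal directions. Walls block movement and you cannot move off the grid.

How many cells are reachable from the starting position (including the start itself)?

BFS flood-fill from (row=7, col=4):
  Distance 0: (row=7, col=4)
  Distance 1: (row=6, col=4), (row=7, col=3), (row=7, col=5), (row=8, col=4)
  Distance 2: (row=5, col=4), (row=6, col=5), (row=7, col=2), (row=7, col=6), (row=8, col=3), (row=8, col=5)
  Distance 3: (row=4, col=4), (row=5, col=3), (row=5, col=5), (row=6, col=6), (row=7, col=1), (row=7, col=7), (row=8, col=2), (row=8, col=6)
  Distance 4: (row=3, col=4), (row=4, col=3), (row=4, col=5), (row=5, col=2), (row=5, col=6), (row=6, col=1), (row=6, col=7), (row=7, col=8), (row=8, col=7)
  Distance 5: (row=2, col=4), (row=3, col=3), (row=3, col=5), (row=4, col=2), (row=5, col=1), (row=5, col=7), (row=6, col=0), (row=6, col=8), (row=8, col=8)
  Distance 6: (row=1, col=4), (row=2, col=3), (row=2, col=5), (row=3, col=2), (row=3, col=6), (row=4, col=1), (row=4, col=7), (row=5, col=0), (row=5, col=8)
  Distance 7: (row=0, col=4), (row=1, col=3), (row=1, col=5), (row=2, col=2), (row=2, col=6), (row=3, col=1), (row=3, col=7), (row=4, col=0), (row=4, col=8)
  Distance 8: (row=0, col=3), (row=0, col=5), (row=1, col=2), (row=1, col=6), (row=2, col=1), (row=2, col=7), (row=3, col=0), (row=3, col=8)
  Distance 9: (row=0, col=2), (row=0, col=6), (row=1, col=1), (row=1, col=7), (row=2, col=0)
  Distance 10: (row=0, col=7), (row=1, col=0), (row=1, col=8)
  Distance 11: (row=0, col=0), (row=0, col=8)
Total reachable: 73 (grid has 73 open cells total)

Answer: Reachable cells: 73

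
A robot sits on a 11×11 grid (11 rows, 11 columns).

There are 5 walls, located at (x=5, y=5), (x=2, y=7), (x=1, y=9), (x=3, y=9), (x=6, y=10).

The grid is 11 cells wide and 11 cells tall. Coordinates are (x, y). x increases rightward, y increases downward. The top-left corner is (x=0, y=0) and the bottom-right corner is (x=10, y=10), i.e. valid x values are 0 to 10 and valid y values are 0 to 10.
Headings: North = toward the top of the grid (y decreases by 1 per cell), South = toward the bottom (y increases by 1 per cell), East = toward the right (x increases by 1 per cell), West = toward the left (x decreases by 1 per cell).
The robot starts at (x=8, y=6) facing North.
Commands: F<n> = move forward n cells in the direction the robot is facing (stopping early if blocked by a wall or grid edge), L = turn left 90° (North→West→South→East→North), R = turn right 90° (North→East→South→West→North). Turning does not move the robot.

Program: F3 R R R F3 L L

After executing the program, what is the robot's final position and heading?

Answer: Final position: (x=5, y=3), facing East

Derivation:
Start: (x=8, y=6), facing North
  F3: move forward 3, now at (x=8, y=3)
  R: turn right, now facing East
  R: turn right, now facing South
  R: turn right, now facing West
  F3: move forward 3, now at (x=5, y=3)
  L: turn left, now facing South
  L: turn left, now facing East
Final: (x=5, y=3), facing East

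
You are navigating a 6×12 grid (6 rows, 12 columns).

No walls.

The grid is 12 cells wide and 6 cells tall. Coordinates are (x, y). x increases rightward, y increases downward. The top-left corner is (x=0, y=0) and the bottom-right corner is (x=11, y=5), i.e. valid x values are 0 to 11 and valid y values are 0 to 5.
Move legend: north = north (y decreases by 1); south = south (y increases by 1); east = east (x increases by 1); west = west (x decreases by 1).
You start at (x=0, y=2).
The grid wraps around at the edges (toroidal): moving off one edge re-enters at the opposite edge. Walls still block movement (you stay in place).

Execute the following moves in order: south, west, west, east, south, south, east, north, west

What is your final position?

Answer: Final position: (x=11, y=4)

Derivation:
Start: (x=0, y=2)
  south (south): (x=0, y=2) -> (x=0, y=3)
  west (west): (x=0, y=3) -> (x=11, y=3)
  west (west): (x=11, y=3) -> (x=10, y=3)
  east (east): (x=10, y=3) -> (x=11, y=3)
  south (south): (x=11, y=3) -> (x=11, y=4)
  south (south): (x=11, y=4) -> (x=11, y=5)
  east (east): (x=11, y=5) -> (x=0, y=5)
  north (north): (x=0, y=5) -> (x=0, y=4)
  west (west): (x=0, y=4) -> (x=11, y=4)
Final: (x=11, y=4)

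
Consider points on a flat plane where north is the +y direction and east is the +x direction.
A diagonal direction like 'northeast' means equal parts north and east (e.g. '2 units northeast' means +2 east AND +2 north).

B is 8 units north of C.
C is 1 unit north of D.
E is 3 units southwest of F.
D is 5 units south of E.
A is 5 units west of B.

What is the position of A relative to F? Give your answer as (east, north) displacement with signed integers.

Answer: A is at (east=-8, north=1) relative to F.

Derivation:
Place F at the origin (east=0, north=0).
  E is 3 units southwest of F: delta (east=-3, north=-3); E at (east=-3, north=-3).
  D is 5 units south of E: delta (east=+0, north=-5); D at (east=-3, north=-8).
  C is 1 unit north of D: delta (east=+0, north=+1); C at (east=-3, north=-7).
  B is 8 units north of C: delta (east=+0, north=+8); B at (east=-3, north=1).
  A is 5 units west of B: delta (east=-5, north=+0); A at (east=-8, north=1).
Therefore A relative to F: (east=-8, north=1).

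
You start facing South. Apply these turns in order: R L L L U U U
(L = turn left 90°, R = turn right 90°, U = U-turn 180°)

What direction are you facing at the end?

Answer: Final heading: South

Derivation:
Start: South
  R (right (90° clockwise)) -> West
  L (left (90° counter-clockwise)) -> South
  L (left (90° counter-clockwise)) -> East
  L (left (90° counter-clockwise)) -> North
  U (U-turn (180°)) -> South
  U (U-turn (180°)) -> North
  U (U-turn (180°)) -> South
Final: South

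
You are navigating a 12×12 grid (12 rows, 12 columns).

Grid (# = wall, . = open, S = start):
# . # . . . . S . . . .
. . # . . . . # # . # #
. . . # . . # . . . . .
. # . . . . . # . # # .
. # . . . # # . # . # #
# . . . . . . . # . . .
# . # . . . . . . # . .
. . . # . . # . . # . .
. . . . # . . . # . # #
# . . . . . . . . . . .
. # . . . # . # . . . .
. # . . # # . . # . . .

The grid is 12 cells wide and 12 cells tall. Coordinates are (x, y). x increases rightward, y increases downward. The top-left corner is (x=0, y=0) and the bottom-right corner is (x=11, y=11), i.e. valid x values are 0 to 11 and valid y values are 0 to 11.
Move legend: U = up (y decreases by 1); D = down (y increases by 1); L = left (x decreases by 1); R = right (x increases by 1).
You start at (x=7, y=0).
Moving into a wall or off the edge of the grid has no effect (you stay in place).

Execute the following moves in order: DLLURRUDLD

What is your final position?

Answer: Final position: (x=6, y=1)

Derivation:
Start: (x=7, y=0)
  D (down): blocked, stay at (x=7, y=0)
  L (left): (x=7, y=0) -> (x=6, y=0)
  L (left): (x=6, y=0) -> (x=5, y=0)
  U (up): blocked, stay at (x=5, y=0)
  R (right): (x=5, y=0) -> (x=6, y=0)
  R (right): (x=6, y=0) -> (x=7, y=0)
  U (up): blocked, stay at (x=7, y=0)
  D (down): blocked, stay at (x=7, y=0)
  L (left): (x=7, y=0) -> (x=6, y=0)
  D (down): (x=6, y=0) -> (x=6, y=1)
Final: (x=6, y=1)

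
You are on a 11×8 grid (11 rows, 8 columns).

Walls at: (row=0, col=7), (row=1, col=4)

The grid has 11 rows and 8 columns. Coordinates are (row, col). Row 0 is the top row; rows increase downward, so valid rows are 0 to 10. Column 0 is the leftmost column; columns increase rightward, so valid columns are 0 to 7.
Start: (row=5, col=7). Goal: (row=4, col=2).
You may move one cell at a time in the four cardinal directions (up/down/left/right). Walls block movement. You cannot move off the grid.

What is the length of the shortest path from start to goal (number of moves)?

BFS from (row=5, col=7) until reaching (row=4, col=2):
  Distance 0: (row=5, col=7)
  Distance 1: (row=4, col=7), (row=5, col=6), (row=6, col=7)
  Distance 2: (row=3, col=7), (row=4, col=6), (row=5, col=5), (row=6, col=6), (row=7, col=7)
  Distance 3: (row=2, col=7), (row=3, col=6), (row=4, col=5), (row=5, col=4), (row=6, col=5), (row=7, col=6), (row=8, col=7)
  Distance 4: (row=1, col=7), (row=2, col=6), (row=3, col=5), (row=4, col=4), (row=5, col=3), (row=6, col=4), (row=7, col=5), (row=8, col=6), (row=9, col=7)
  Distance 5: (row=1, col=6), (row=2, col=5), (row=3, col=4), (row=4, col=3), (row=5, col=2), (row=6, col=3), (row=7, col=4), (row=8, col=5), (row=9, col=6), (row=10, col=7)
  Distance 6: (row=0, col=6), (row=1, col=5), (row=2, col=4), (row=3, col=3), (row=4, col=2), (row=5, col=1), (row=6, col=2), (row=7, col=3), (row=8, col=4), (row=9, col=5), (row=10, col=6)  <- goal reached here
One shortest path (6 moves): (row=5, col=7) -> (row=5, col=6) -> (row=5, col=5) -> (row=5, col=4) -> (row=5, col=3) -> (row=5, col=2) -> (row=4, col=2)

Answer: Shortest path length: 6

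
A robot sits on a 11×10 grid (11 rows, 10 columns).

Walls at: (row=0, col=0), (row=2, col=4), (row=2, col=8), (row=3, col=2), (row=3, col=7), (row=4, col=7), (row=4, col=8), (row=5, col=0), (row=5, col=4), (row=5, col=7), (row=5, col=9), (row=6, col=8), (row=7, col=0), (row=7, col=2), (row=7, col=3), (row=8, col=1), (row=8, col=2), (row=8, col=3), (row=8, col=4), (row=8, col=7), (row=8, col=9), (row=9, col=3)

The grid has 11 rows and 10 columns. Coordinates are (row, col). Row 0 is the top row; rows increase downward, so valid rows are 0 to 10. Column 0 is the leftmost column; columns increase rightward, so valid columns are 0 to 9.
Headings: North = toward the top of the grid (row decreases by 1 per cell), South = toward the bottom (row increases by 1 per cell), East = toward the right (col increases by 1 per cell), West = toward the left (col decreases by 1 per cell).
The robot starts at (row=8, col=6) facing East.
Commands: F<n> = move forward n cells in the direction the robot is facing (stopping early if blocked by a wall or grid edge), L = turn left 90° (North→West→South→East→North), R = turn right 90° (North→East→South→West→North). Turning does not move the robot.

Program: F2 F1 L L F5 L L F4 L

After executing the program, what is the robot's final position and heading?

Start: (row=8, col=6), facing East
  F2: move forward 0/2 (blocked), now at (row=8, col=6)
  F1: move forward 0/1 (blocked), now at (row=8, col=6)
  L: turn left, now facing North
  L: turn left, now facing West
  F5: move forward 1/5 (blocked), now at (row=8, col=5)
  L: turn left, now facing South
  L: turn left, now facing East
  F4: move forward 1/4 (blocked), now at (row=8, col=6)
  L: turn left, now facing North
Final: (row=8, col=6), facing North

Answer: Final position: (row=8, col=6), facing North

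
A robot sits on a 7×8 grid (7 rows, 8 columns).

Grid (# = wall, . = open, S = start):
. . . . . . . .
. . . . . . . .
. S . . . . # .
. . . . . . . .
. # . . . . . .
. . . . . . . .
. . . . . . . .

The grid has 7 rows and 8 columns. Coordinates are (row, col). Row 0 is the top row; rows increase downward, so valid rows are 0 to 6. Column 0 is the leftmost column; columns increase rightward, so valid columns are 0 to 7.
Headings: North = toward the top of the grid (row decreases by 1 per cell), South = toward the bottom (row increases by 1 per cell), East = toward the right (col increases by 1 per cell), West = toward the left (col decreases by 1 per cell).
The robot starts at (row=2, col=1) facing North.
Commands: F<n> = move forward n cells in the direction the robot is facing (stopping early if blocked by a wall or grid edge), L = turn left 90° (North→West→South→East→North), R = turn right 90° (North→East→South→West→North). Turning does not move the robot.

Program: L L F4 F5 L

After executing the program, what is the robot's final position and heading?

Answer: Final position: (row=3, col=1), facing East

Derivation:
Start: (row=2, col=1), facing North
  L: turn left, now facing West
  L: turn left, now facing South
  F4: move forward 1/4 (blocked), now at (row=3, col=1)
  F5: move forward 0/5 (blocked), now at (row=3, col=1)
  L: turn left, now facing East
Final: (row=3, col=1), facing East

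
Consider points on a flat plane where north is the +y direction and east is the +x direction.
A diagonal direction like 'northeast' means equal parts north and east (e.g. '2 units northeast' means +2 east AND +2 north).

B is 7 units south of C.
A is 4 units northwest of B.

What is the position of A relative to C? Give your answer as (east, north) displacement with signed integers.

Answer: A is at (east=-4, north=-3) relative to C.

Derivation:
Place C at the origin (east=0, north=0).
  B is 7 units south of C: delta (east=+0, north=-7); B at (east=0, north=-7).
  A is 4 units northwest of B: delta (east=-4, north=+4); A at (east=-4, north=-3).
Therefore A relative to C: (east=-4, north=-3).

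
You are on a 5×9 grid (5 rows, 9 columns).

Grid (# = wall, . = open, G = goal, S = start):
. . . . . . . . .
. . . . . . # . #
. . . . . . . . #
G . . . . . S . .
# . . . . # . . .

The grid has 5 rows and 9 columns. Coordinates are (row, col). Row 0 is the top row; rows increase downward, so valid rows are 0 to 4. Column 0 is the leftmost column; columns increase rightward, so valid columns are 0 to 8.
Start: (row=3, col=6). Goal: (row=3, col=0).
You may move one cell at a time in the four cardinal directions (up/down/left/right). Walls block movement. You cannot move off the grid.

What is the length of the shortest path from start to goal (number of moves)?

BFS from (row=3, col=6) until reaching (row=3, col=0):
  Distance 0: (row=3, col=6)
  Distance 1: (row=2, col=6), (row=3, col=5), (row=3, col=7), (row=4, col=6)
  Distance 2: (row=2, col=5), (row=2, col=7), (row=3, col=4), (row=3, col=8), (row=4, col=7)
  Distance 3: (row=1, col=5), (row=1, col=7), (row=2, col=4), (row=3, col=3), (row=4, col=4), (row=4, col=8)
  Distance 4: (row=0, col=5), (row=0, col=7), (row=1, col=4), (row=2, col=3), (row=3, col=2), (row=4, col=3)
  Distance 5: (row=0, col=4), (row=0, col=6), (row=0, col=8), (row=1, col=3), (row=2, col=2), (row=3, col=1), (row=4, col=2)
  Distance 6: (row=0, col=3), (row=1, col=2), (row=2, col=1), (row=3, col=0), (row=4, col=1)  <- goal reached here
One shortest path (6 moves): (row=3, col=6) -> (row=3, col=5) -> (row=3, col=4) -> (row=3, col=3) -> (row=3, col=2) -> (row=3, col=1) -> (row=3, col=0)

Answer: Shortest path length: 6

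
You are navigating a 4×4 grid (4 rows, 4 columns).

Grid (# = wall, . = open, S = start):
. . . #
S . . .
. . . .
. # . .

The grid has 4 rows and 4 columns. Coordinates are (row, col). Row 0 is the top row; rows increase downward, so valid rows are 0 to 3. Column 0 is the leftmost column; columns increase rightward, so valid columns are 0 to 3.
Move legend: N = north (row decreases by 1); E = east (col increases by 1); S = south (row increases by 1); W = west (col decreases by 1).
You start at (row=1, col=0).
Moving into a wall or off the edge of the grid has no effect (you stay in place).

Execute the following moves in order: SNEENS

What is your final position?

Answer: Final position: (row=1, col=2)

Derivation:
Start: (row=1, col=0)
  S (south): (row=1, col=0) -> (row=2, col=0)
  N (north): (row=2, col=0) -> (row=1, col=0)
  E (east): (row=1, col=0) -> (row=1, col=1)
  E (east): (row=1, col=1) -> (row=1, col=2)
  N (north): (row=1, col=2) -> (row=0, col=2)
  S (south): (row=0, col=2) -> (row=1, col=2)
Final: (row=1, col=2)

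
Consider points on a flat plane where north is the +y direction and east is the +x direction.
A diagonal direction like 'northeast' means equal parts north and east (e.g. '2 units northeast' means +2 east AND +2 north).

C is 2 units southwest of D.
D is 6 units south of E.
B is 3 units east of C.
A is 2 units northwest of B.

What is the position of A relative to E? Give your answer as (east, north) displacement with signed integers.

Answer: A is at (east=-1, north=-6) relative to E.

Derivation:
Place E at the origin (east=0, north=0).
  D is 6 units south of E: delta (east=+0, north=-6); D at (east=0, north=-6).
  C is 2 units southwest of D: delta (east=-2, north=-2); C at (east=-2, north=-8).
  B is 3 units east of C: delta (east=+3, north=+0); B at (east=1, north=-8).
  A is 2 units northwest of B: delta (east=-2, north=+2); A at (east=-1, north=-6).
Therefore A relative to E: (east=-1, north=-6).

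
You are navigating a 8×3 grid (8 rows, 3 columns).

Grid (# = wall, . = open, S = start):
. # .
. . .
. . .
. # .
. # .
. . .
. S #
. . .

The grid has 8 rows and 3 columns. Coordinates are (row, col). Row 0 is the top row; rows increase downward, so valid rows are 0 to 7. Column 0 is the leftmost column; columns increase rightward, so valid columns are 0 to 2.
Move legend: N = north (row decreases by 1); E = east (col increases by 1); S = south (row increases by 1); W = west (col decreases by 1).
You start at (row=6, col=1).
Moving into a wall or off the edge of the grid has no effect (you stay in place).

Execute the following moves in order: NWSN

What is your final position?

Answer: Final position: (row=5, col=0)

Derivation:
Start: (row=6, col=1)
  N (north): (row=6, col=1) -> (row=5, col=1)
  W (west): (row=5, col=1) -> (row=5, col=0)
  S (south): (row=5, col=0) -> (row=6, col=0)
  N (north): (row=6, col=0) -> (row=5, col=0)
Final: (row=5, col=0)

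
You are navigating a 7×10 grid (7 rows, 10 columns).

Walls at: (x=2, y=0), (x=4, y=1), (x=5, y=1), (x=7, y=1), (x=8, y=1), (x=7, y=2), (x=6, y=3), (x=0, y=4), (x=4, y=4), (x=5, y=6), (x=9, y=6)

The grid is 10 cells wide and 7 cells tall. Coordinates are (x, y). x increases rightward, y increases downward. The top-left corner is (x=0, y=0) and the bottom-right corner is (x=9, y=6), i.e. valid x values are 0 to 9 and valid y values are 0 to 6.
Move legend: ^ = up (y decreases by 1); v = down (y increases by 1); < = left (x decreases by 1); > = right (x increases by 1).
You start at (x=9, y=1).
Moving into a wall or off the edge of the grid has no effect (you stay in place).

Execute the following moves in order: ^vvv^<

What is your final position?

Answer: Final position: (x=8, y=2)

Derivation:
Start: (x=9, y=1)
  ^ (up): (x=9, y=1) -> (x=9, y=0)
  v (down): (x=9, y=0) -> (x=9, y=1)
  v (down): (x=9, y=1) -> (x=9, y=2)
  v (down): (x=9, y=2) -> (x=9, y=3)
  ^ (up): (x=9, y=3) -> (x=9, y=2)
  < (left): (x=9, y=2) -> (x=8, y=2)
Final: (x=8, y=2)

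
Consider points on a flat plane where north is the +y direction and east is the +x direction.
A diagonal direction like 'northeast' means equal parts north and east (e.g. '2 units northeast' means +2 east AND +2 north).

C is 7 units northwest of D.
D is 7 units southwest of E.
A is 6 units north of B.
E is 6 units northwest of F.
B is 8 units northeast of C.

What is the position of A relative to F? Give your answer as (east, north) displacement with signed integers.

Place F at the origin (east=0, north=0).
  E is 6 units northwest of F: delta (east=-6, north=+6); E at (east=-6, north=6).
  D is 7 units southwest of E: delta (east=-7, north=-7); D at (east=-13, north=-1).
  C is 7 units northwest of D: delta (east=-7, north=+7); C at (east=-20, north=6).
  B is 8 units northeast of C: delta (east=+8, north=+8); B at (east=-12, north=14).
  A is 6 units north of B: delta (east=+0, north=+6); A at (east=-12, north=20).
Therefore A relative to F: (east=-12, north=20).

Answer: A is at (east=-12, north=20) relative to F.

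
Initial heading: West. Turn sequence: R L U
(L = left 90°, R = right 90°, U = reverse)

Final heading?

Answer: Final heading: East

Derivation:
Start: West
  R (right (90° clockwise)) -> North
  L (left (90° counter-clockwise)) -> West
  U (U-turn (180°)) -> East
Final: East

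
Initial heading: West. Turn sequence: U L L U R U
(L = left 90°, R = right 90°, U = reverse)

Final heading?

Start: West
  U (U-turn (180°)) -> East
  L (left (90° counter-clockwise)) -> North
  L (left (90° counter-clockwise)) -> West
  U (U-turn (180°)) -> East
  R (right (90° clockwise)) -> South
  U (U-turn (180°)) -> North
Final: North

Answer: Final heading: North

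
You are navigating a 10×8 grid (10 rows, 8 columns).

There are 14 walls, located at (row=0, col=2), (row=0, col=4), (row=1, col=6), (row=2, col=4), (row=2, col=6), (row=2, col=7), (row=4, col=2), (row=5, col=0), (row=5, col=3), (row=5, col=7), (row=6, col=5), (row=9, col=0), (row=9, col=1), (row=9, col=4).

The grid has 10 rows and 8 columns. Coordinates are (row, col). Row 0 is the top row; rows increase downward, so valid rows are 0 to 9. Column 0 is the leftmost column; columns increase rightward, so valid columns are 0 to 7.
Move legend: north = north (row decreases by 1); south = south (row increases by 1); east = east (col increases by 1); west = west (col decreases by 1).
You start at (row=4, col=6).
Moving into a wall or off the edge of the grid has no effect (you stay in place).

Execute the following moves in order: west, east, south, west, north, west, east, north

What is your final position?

Start: (row=4, col=6)
  west (west): (row=4, col=6) -> (row=4, col=5)
  east (east): (row=4, col=5) -> (row=4, col=6)
  south (south): (row=4, col=6) -> (row=5, col=6)
  west (west): (row=5, col=6) -> (row=5, col=5)
  north (north): (row=5, col=5) -> (row=4, col=5)
  west (west): (row=4, col=5) -> (row=4, col=4)
  east (east): (row=4, col=4) -> (row=4, col=5)
  north (north): (row=4, col=5) -> (row=3, col=5)
Final: (row=3, col=5)

Answer: Final position: (row=3, col=5)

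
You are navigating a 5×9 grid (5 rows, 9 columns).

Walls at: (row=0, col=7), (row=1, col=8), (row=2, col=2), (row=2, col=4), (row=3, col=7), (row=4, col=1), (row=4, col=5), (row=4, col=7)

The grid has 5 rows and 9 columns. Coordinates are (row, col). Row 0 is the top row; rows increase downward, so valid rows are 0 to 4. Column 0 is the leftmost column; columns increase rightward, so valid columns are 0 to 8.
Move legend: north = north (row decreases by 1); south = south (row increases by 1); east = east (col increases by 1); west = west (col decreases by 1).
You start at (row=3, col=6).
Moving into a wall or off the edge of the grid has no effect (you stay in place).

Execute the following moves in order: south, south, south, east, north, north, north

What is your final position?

Answer: Final position: (row=1, col=6)

Derivation:
Start: (row=3, col=6)
  south (south): (row=3, col=6) -> (row=4, col=6)
  south (south): blocked, stay at (row=4, col=6)
  south (south): blocked, stay at (row=4, col=6)
  east (east): blocked, stay at (row=4, col=6)
  north (north): (row=4, col=6) -> (row=3, col=6)
  north (north): (row=3, col=6) -> (row=2, col=6)
  north (north): (row=2, col=6) -> (row=1, col=6)
Final: (row=1, col=6)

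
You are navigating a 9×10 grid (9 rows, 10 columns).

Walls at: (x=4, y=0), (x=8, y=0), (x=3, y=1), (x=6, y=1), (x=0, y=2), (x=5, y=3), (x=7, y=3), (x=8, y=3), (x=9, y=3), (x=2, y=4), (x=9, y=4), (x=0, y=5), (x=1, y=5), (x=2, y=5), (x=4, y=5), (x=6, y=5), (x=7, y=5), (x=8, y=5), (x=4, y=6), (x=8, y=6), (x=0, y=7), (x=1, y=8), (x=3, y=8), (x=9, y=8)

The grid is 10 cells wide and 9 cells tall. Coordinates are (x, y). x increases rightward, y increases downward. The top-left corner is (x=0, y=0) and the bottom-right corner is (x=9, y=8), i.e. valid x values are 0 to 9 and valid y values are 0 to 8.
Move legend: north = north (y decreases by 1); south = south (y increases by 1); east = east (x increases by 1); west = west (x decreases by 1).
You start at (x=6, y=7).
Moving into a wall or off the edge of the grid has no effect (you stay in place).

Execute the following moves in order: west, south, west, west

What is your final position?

Answer: Final position: (x=4, y=8)

Derivation:
Start: (x=6, y=7)
  west (west): (x=6, y=7) -> (x=5, y=7)
  south (south): (x=5, y=7) -> (x=5, y=8)
  west (west): (x=5, y=8) -> (x=4, y=8)
  west (west): blocked, stay at (x=4, y=8)
Final: (x=4, y=8)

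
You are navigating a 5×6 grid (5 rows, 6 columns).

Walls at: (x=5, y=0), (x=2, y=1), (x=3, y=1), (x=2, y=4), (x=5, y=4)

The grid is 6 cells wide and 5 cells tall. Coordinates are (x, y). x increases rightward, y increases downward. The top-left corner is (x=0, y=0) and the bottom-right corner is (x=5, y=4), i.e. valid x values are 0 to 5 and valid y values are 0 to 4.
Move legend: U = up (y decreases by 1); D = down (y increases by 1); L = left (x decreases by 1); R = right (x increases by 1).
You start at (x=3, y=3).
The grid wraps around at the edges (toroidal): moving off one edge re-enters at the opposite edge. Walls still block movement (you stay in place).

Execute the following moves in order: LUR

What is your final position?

Start: (x=3, y=3)
  L (left): (x=3, y=3) -> (x=2, y=3)
  U (up): (x=2, y=3) -> (x=2, y=2)
  R (right): (x=2, y=2) -> (x=3, y=2)
Final: (x=3, y=2)

Answer: Final position: (x=3, y=2)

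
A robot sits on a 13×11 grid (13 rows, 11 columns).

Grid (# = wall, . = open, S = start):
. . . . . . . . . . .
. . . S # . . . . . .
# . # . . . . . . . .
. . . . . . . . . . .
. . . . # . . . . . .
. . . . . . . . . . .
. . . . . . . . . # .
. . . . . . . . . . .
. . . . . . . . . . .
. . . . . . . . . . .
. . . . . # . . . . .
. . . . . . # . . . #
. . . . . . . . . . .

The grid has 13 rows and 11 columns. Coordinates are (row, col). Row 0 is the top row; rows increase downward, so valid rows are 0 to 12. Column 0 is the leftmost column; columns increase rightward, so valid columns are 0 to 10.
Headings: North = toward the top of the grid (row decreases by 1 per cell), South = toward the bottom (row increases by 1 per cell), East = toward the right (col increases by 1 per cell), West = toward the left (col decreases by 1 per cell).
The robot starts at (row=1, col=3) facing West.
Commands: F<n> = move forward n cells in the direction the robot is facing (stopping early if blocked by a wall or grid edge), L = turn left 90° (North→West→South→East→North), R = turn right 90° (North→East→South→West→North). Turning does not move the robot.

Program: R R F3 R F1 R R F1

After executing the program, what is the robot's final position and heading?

Start: (row=1, col=3), facing West
  R: turn right, now facing North
  R: turn right, now facing East
  F3: move forward 0/3 (blocked), now at (row=1, col=3)
  R: turn right, now facing South
  F1: move forward 1, now at (row=2, col=3)
  R: turn right, now facing West
  R: turn right, now facing North
  F1: move forward 1, now at (row=1, col=3)
Final: (row=1, col=3), facing North

Answer: Final position: (row=1, col=3), facing North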